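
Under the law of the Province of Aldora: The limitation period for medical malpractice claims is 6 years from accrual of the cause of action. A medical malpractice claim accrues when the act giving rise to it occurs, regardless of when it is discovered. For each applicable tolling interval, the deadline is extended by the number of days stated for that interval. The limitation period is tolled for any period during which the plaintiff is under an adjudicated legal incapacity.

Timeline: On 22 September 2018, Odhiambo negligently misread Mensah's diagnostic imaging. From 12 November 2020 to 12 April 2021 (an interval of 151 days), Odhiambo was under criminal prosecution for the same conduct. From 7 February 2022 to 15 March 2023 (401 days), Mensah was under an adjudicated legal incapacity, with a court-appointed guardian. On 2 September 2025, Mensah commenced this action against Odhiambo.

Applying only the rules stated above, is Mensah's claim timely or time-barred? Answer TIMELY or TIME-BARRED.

The claim accrued on 22 September 2018, when the wrongful act occurred.
6 years from 22 September 2018 is 22 September 2024.
Because the plaintiff's legal incapacity ran from 7 February 2022 to 15 March 2023, the deadline is extended by 401 days to 28 October 2025.
Although a criminal prosecution ran from 12 November 2020 to 12 April 2021, the stated rules do not make that a tolling event, so it is disregarded.
Mensah filed on 2 September 2025, before the 28 October 2025 deadline, so the action is timely.

TIMELY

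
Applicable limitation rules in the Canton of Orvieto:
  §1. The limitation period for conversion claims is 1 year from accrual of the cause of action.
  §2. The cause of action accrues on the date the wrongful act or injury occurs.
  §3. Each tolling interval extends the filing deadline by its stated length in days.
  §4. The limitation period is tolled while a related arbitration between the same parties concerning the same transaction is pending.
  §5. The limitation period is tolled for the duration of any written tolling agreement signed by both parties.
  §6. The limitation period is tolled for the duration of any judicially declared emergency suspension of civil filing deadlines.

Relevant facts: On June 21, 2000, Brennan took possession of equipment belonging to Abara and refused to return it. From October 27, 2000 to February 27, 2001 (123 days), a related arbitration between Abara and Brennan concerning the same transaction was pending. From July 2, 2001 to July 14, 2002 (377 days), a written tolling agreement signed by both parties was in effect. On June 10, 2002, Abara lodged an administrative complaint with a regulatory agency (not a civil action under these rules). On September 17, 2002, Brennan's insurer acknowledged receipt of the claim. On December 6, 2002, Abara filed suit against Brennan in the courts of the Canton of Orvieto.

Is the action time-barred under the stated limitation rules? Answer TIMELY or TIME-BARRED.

TIME-BARRED

The claim accrued on June 21, 2000, when the wrongful act occurred.
Adding the 1 year base period to June 21, 2000 gives a deadline of June 21, 2001, before any tolling.
Because the pending related arbitration ran from October 27, 2000 to February 27, 2001, the deadline is extended by 123 days to October 22, 2001.
The written tolling agreement from July 2, 2001 to July 14, 2002 tolled the period for 377 days, extending the deadline to November 3, 2002.
The other events in the timeline have no effect on the limitation period under the stated rules.
Filing on December 6, 2002 missed the November 3, 2002 deadline — the action is time-barred.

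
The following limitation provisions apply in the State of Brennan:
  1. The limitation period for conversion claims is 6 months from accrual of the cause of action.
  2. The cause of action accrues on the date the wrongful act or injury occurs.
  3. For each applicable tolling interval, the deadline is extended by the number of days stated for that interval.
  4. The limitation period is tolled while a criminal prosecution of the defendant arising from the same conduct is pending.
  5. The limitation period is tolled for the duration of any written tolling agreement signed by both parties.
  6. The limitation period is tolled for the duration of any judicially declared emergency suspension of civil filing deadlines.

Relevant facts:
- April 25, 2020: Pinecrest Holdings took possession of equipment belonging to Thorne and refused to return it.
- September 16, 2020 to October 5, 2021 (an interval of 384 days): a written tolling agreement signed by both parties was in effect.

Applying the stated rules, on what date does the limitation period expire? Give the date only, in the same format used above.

November 13, 2021

The cause of action accrued on April 25, 2020, the date of the act.
6 months from April 25, 2020 is October 25, 2020.
The written tolling agreement from September 16, 2020 to October 5, 2021 tolled the period for 384 days, extending the deadline to November 13, 2021.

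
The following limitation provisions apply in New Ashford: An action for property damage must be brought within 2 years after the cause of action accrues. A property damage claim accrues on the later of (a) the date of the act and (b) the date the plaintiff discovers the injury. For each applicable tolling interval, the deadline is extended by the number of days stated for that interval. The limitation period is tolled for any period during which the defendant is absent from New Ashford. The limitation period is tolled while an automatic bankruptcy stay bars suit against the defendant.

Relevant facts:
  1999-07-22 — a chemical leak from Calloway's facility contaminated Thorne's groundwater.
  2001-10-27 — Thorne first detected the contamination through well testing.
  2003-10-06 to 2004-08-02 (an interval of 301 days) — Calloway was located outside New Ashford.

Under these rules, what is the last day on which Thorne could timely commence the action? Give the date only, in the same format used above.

2004-08-23

The claim accrued on 2001-10-27 — the later of the 1999-07-22 act and the 2001-10-27 discovery.
Adding the 2 years base period to 2001-10-27 gives a deadline of 2003-10-27, before any tolling.
The period was tolled for 301 days by the defendant's absence from the jurisdiction (2003-10-06 to 2004-08-02), pushing the deadline to 2004-08-23.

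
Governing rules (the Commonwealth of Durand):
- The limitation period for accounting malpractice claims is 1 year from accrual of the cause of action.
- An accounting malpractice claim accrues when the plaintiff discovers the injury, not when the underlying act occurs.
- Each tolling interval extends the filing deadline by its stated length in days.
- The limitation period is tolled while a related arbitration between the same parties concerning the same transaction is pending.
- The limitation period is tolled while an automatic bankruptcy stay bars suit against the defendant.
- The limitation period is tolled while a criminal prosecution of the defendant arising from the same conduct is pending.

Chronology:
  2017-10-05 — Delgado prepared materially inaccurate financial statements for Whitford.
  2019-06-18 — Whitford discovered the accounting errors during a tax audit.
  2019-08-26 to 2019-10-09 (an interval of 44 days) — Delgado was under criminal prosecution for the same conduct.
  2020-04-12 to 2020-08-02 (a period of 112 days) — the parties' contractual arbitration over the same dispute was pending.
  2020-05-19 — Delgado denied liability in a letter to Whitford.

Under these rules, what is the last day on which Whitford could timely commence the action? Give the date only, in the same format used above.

Accrual is tied to discovery, so the period began on 2019-06-18 rather than on 2017-10-05 when the act occurred.
Adding the 1 year base period to 2019-06-18 gives a deadline of 2020-06-18, before any tolling.
The period was tolled for 44 days by the pending criminal prosecution (2019-08-26 to 2019-10-09), pushing the deadline to 2020-08-01.
The pending related arbitration from 2020-04-12 to 2020-08-02 tolled the period for 112 days, extending the deadline to 2020-11-21.
The other events in the timeline have no effect on the limitation period under the stated rules.

2020-11-21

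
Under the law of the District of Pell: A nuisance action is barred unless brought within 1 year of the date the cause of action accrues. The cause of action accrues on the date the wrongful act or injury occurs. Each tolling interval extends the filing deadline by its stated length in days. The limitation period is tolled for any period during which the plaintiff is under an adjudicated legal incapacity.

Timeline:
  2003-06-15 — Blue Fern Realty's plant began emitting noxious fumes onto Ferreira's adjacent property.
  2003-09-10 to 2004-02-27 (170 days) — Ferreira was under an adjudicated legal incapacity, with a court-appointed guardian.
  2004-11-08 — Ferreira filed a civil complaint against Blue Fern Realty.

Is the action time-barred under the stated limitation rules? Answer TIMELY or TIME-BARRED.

TIMELY

The cause of action accrued on 2003-06-15, the date of the act.
The untolled deadline — 1 year after 2003-06-15 — is 2004-06-15.
The plaintiff's legal incapacity from 2003-09-10 to 2004-02-27 tolled the period for 170 days, extending the deadline to 2004-12-02.
Filing on 2004-11-08 beat the 2004-12-02 deadline — the action is timely.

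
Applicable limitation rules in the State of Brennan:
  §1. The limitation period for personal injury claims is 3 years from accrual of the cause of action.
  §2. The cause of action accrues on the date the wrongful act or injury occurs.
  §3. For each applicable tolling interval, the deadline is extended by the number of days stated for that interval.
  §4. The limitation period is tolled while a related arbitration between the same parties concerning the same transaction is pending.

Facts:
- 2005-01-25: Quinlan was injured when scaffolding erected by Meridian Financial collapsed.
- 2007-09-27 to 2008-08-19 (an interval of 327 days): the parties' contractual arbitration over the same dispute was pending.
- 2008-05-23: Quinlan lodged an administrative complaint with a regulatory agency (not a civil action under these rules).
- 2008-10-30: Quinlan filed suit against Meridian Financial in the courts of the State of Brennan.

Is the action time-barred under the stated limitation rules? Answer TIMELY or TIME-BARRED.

TIMELY

The cause of action accrued on 2005-01-25, the date of the act.
The untolled deadline — 3 years after 2005-01-25 — is 2008-01-25.
The pending related arbitration from 2007-09-27 to 2008-08-19 tolled the period for 327 days, extending the deadline to 2008-12-17.
The other events in the timeline have no effect on the limitation period under the stated rules.
Filing on 2008-10-30 beat the 2008-12-17 deadline — the action is timely.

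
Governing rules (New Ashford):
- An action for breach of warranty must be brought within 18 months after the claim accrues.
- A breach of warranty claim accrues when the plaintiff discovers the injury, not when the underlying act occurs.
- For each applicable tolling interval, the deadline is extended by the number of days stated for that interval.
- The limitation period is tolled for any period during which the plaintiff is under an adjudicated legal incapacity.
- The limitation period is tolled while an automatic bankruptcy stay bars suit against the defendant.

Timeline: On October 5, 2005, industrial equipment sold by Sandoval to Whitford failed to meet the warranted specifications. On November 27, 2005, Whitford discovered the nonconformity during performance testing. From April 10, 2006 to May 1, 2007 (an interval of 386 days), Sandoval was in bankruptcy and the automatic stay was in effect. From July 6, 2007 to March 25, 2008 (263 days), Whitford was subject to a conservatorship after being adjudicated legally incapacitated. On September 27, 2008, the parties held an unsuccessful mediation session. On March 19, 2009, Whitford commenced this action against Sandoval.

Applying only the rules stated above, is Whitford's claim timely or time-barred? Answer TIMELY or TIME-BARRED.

Accrual is tied to discovery, so the period began on November 27, 2005 rather than on October 5, 2005 when the act occurred.
The untolled deadline — 18 months after November 27, 2005 — is May 27, 2007.
The period was tolled for 386 days by the automatic bankruptcy stay (April 10, 2006 to May 1, 2007), pushing the deadline to June 16, 2008.
The period was tolled for 263 days by the plaintiff's legal incapacity (July 6, 2007 to March 25, 2008), pushing the deadline to March 6, 2009.
The other events in the timeline have no effect on the limitation period under the stated rules.
The March 19, 2009 filing falls after the March 6, 2009 deadline; the claim is time-barred.

TIME-BARRED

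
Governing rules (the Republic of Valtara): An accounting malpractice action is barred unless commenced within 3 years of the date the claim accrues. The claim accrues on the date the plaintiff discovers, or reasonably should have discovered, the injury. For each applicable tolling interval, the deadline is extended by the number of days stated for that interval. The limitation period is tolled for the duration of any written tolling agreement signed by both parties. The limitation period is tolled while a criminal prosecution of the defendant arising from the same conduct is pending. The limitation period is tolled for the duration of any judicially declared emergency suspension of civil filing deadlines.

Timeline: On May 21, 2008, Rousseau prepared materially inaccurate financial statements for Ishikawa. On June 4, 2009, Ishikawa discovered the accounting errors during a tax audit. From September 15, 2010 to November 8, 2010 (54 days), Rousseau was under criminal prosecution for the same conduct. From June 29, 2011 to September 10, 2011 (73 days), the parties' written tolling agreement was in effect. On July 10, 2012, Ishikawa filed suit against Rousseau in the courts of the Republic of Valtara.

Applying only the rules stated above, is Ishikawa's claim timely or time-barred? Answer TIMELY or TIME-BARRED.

TIMELY

Accrual is tied to discovery, so the period began on June 4, 2009 rather than on May 21, 2008 when the act occurred.
Adding the 3 years base period to June 4, 2009 gives a deadline of June 4, 2012, before any tolling.
Because the pending criminal prosecution ran from September 15, 2010 to November 8, 2010, the deadline is extended by 54 days to July 28, 2012.
The period was tolled for 73 days by the written tolling agreement (June 29, 2011 to September 10, 2011), pushing the deadline to October 9, 2012.
Ishikawa filed on July 10, 2012, before the October 9, 2012 deadline, so the action is timely.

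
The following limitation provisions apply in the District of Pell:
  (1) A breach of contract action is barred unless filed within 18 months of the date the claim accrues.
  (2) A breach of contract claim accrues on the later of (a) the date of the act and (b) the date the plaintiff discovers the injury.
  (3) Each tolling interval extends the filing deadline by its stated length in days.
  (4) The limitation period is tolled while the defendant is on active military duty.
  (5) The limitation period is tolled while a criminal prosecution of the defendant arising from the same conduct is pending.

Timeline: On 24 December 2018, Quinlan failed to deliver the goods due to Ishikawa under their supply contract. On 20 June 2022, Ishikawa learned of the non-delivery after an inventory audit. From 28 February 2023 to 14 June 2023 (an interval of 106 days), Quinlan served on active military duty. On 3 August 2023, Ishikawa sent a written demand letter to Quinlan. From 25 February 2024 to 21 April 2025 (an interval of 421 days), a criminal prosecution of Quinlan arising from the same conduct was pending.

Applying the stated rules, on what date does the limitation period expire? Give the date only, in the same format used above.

30 May 2025

Because discovery on 20 June 2022 post-dates the 24 December 2018 act, accrual under the later-of rule falls on 20 June 2022.
18 months from 20 June 2022 is 20 December 2023.
Because the defendant's active military service ran from 28 February 2023 to 14 June 2023, the deadline is extended by 106 days to 4 April 2024.
The period was tolled for 421 days by the pending criminal prosecution (25 February 2024 to 21 April 2025), pushing the deadline to 30 May 2025.
Nothing else in the chronology tolls or restarts the period.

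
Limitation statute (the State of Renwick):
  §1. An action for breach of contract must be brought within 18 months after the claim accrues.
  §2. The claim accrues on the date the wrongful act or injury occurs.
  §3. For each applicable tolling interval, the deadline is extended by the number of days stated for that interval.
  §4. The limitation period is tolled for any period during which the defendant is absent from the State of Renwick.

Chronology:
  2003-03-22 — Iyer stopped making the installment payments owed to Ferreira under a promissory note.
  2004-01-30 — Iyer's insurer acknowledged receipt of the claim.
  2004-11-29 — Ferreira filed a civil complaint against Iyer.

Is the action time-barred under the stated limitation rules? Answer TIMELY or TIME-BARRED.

The claim accrued on 2003-03-22, the date of the act.
18 months from 2003-03-22 is 2004-09-22.
None of the other events listed affects the running of the period under the stated rules.
The 2004-11-29 filing falls after the 2004-09-22 deadline; the claim is time-barred.

TIME-BARRED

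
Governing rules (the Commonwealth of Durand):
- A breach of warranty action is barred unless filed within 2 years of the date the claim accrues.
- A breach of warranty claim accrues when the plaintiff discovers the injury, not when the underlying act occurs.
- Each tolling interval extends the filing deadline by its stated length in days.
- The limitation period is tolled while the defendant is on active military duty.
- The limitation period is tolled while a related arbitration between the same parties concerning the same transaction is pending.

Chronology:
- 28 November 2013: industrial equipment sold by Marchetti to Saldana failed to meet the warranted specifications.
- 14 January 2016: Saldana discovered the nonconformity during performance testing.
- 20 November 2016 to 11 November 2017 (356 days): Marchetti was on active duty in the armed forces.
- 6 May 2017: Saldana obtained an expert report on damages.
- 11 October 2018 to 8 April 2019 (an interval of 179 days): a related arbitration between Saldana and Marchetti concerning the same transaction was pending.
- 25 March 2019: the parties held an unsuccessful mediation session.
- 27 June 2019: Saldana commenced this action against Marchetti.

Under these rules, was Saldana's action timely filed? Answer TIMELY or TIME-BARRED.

The claim did not accrue until Saldana discovered the injury on 14 January 2016; the 28 November 2013 act date does not start the clock under the stated rule.
Adding the 2 years base period to 14 January 2016 gives a deadline of 14 January 2018, before any tolling.
The defendant's active military service from 20 November 2016 to 11 November 2017 tolled the period for 356 days, extending the deadline to 5 January 2019.
Because the pending related arbitration ran from 11 October 2018 to 8 April 2019, the deadline is extended by 179 days to 3 July 2019.
None of the other events listed affects the running of the period under the stated rules.
Saldana filed on 27 June 2019, before the 3 July 2019 deadline, so the action is timely.

TIMELY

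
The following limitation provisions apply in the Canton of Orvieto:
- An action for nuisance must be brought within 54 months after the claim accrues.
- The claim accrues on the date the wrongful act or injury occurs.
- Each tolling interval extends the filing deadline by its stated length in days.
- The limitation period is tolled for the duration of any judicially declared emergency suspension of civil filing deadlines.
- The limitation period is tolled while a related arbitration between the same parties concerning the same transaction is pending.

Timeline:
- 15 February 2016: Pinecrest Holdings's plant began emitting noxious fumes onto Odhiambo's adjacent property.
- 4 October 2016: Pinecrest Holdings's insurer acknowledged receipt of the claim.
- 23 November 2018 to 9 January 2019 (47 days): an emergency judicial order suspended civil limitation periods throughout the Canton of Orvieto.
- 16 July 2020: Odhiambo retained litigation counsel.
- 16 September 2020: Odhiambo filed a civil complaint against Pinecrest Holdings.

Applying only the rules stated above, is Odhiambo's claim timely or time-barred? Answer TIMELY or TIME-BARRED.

The claim accrued on 15 February 2016, the date of the act.
Adding the 54 months base period to 15 February 2016 gives a deadline of 15 August 2020, before any tolling.
The emergency suspension of filing deadlines from 23 November 2018 to 9 January 2019 tolled the period for 47 days, extending the deadline to 1 October 2020.
Nothing else in the chronology tolls or restarts the period.
Odhiambo filed on 16 September 2020, before the 1 October 2020 deadline, so the action is timely.

TIMELY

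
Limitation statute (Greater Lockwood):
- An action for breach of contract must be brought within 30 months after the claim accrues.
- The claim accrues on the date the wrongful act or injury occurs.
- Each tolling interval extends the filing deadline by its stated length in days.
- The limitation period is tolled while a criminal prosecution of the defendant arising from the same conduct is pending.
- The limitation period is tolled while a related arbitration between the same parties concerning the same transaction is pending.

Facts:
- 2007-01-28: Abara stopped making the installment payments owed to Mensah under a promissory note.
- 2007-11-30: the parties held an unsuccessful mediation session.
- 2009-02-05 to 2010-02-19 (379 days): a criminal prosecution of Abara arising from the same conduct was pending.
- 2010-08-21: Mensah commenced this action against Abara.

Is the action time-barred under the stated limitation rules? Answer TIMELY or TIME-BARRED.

The claim accrued on 2007-01-28, the date of the act.
Adding the 30 months base period to 2007-01-28 gives a deadline of 2009-07-28, before any tolling.
The pending criminal prosecution from 2009-02-05 to 2010-02-19 tolled the period for 379 days, extending the deadline to 2010-08-11.
The other events in the timeline have no effect on the limitation period under the stated rules.
Mensah filed on 2010-08-21, after the 2010-08-11 deadline, so the action is time-barred.

TIME-BARRED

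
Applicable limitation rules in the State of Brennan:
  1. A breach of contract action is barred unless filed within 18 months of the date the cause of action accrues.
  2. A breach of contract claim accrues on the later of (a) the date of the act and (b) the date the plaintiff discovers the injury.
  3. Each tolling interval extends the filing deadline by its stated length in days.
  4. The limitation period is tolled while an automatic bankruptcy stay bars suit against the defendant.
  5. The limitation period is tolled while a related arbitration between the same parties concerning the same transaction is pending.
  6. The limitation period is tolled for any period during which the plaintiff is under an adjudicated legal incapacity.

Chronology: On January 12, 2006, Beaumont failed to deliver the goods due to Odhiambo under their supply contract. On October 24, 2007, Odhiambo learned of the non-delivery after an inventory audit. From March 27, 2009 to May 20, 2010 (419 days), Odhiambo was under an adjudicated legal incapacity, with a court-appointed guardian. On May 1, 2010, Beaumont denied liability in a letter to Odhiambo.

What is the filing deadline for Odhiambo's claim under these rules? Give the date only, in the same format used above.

June 17, 2010

Because discovery on October 24, 2007 post-dates the January 12, 2006 act, accrual under the later-of rule falls on October 24, 2007.
Adding the 18 months base period to October 24, 2007 gives a deadline of April 24, 2009, before any tolling.
Because the plaintiff's legal incapacity ran from March 27, 2009 to May 20, 2010, the deadline is extended by 419 days to June 17, 2010.
Nothing else in the chronology tolls or restarts the period.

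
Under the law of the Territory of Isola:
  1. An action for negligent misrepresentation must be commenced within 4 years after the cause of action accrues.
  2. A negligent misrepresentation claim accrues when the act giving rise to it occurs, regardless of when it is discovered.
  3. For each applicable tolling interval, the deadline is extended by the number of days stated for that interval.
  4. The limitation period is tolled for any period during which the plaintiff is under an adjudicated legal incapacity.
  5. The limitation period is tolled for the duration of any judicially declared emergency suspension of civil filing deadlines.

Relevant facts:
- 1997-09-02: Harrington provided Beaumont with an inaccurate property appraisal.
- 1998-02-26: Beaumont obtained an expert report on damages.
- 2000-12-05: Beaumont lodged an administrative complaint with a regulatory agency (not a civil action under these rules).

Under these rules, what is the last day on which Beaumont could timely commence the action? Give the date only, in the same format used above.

The cause of action accrued on 1997-09-02, the date of the act.
The untolled deadline — 4 years after 1997-09-02 — is 2001-09-02.
The other events in the timeline have no effect on the limitation period under the stated rules.

2001-09-02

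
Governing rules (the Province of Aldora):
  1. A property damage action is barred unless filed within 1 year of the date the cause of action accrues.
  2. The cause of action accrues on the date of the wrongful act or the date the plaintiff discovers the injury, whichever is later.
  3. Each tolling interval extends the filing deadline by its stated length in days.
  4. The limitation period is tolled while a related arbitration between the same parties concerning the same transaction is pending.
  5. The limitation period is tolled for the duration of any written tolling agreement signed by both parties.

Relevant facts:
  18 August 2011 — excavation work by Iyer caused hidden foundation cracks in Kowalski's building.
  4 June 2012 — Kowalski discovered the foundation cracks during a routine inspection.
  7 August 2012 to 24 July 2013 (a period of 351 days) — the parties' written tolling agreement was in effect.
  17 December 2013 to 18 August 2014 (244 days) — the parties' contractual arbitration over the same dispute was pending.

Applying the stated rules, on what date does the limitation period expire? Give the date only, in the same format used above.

The claim accrued on 4 June 2012 — the later of the 18 August 2011 act and the 4 June 2012 discovery.
1 year from 4 June 2012 is 4 June 2013.
Because the written tolling agreement ran from 7 August 2012 to 24 July 2013, the deadline is extended by 351 days to 21 May 2014.
The period was tolled for 244 days by the pending related arbitration (17 December 2013 to 18 August 2014), pushing the deadline to 20 January 2015.

20 January 2015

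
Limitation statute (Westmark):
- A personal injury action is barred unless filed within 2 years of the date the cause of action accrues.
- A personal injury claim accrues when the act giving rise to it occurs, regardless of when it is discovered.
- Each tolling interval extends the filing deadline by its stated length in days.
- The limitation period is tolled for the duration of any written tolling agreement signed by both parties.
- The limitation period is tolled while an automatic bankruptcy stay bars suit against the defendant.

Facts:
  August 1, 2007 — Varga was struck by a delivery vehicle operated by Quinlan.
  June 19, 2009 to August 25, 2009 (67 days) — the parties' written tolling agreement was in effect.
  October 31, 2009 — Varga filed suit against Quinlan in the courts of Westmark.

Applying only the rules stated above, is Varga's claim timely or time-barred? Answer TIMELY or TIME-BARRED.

The cause of action accrued on August 1, 2007, the date of the act.
2 years from August 1, 2007 is August 1, 2009.
The written tolling agreement from June 19, 2009 to August 25, 2009 tolled the period for 67 days, extending the deadline to October 7, 2009.
The October 31, 2009 filing falls after the October 7, 2009 deadline; the claim is time-barred.

TIME-BARRED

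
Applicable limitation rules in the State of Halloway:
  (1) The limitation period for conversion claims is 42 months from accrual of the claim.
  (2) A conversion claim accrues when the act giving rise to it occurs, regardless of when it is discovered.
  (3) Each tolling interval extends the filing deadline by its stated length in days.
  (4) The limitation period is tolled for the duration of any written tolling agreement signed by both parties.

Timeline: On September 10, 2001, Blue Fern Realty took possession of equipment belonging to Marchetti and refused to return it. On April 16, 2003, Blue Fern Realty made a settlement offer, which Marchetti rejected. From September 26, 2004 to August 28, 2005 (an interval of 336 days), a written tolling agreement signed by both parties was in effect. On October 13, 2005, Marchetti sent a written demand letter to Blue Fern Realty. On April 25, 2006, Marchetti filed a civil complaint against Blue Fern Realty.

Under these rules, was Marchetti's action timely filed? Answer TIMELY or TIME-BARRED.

The claim accrued on September 10, 2001, the date of the act.
Adding the 42 months base period to September 10, 2001 gives a deadline of March 10, 2005, before any tolling.
The period was tolled for 336 days by the written tolling agreement (September 26, 2004 to August 28, 2005), pushing the deadline to February 9, 2006.
The other events in the timeline have no effect on the limitation period under the stated rules.
Filing on April 25, 2006 missed the February 9, 2006 deadline — the action is time-barred.

TIME-BARRED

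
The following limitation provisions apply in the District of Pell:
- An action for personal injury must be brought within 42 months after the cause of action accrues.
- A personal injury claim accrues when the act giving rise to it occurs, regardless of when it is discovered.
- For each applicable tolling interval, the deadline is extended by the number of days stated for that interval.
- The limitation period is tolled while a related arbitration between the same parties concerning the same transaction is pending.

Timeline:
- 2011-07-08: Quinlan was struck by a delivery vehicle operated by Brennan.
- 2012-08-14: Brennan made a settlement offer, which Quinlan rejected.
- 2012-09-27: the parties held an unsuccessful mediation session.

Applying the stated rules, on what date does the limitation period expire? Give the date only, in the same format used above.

2015-01-08

The limitation period began to run on 2011-07-08.
42 months from 2011-07-08 is 2015-01-08.
The other events in the timeline have no effect on the limitation period under the stated rules.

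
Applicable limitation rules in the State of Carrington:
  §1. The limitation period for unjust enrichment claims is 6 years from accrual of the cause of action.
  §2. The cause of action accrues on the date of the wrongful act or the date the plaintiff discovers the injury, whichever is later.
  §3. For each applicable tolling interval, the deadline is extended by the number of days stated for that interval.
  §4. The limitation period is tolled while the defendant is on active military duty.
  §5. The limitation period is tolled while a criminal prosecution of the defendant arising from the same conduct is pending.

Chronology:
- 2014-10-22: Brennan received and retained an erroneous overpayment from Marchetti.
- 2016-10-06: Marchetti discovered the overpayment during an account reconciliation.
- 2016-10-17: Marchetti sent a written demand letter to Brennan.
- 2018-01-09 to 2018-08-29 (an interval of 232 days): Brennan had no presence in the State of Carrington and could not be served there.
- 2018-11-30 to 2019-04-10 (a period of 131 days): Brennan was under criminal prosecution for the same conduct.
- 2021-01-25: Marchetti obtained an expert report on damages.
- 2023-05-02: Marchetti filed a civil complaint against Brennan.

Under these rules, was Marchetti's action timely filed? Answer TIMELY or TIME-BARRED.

The claim accrued on 2016-10-06 — the later of the 2014-10-22 act and the 2016-10-06 discovery.
Adding the 6 years base period to 2016-10-06 gives a deadline of 2022-10-06, before any tolling.
The period was tolled for 131 days by the pending criminal prosecution (2018-11-30 to 2019-04-10), pushing the deadline to 2023-02-14.
The defendant's absence from the jurisdiction from 2018-01-09 to 2018-08-29 does not toll the period, because no stated rule makes the defendant's absence a tolling event.
Nothing else in the chronology tolls or restarts the period.
The 2023-05-02 filing falls after the 2023-02-14 deadline; the claim is time-barred.

TIME-BARRED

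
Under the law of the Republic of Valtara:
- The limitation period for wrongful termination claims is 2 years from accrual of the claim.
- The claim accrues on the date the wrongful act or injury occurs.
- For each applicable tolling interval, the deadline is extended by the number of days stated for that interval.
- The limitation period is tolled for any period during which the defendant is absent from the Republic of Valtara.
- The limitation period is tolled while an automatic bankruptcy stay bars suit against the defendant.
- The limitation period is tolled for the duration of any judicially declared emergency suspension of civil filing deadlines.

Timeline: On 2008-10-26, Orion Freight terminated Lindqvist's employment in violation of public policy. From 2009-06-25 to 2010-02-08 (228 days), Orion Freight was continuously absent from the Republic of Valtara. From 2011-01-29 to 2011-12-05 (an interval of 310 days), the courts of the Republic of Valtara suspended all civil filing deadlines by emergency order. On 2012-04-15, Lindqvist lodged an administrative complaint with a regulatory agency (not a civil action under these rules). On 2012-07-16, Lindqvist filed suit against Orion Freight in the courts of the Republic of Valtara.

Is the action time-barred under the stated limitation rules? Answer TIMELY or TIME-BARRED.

The claim accrued on 2008-10-26, the date of the act.
2 years from 2008-10-26 is 2010-10-26.
The defendant's absence from the jurisdiction from 2009-06-25 to 2010-02-08 tolled the period for 228 days, extending the deadline to 2011-06-11.
The emergency suspension of filing deadlines from 2011-01-29 to 2011-12-05 tolled the period for 310 days, extending the deadline to 2012-04-16.
The other events in the timeline have no effect on the limitation period under the stated rules.
Lindqvist filed on 2012-07-16, after the 2012-04-16 deadline, so the action is time-barred.

TIME-BARRED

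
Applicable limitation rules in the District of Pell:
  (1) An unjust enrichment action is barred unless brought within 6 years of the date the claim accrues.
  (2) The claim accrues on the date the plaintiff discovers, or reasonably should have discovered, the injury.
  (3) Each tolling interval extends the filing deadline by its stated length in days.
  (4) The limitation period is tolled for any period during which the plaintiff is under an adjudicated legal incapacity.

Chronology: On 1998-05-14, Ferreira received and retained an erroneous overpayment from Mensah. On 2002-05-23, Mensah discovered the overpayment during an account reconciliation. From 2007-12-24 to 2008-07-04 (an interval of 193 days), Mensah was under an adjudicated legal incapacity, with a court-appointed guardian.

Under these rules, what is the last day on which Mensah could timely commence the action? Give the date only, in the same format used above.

2008-12-02

The claim did not accrue until Mensah discovered the injury on 2002-05-23; the 1998-05-14 act date does not start the clock under the stated rule.
The untolled deadline — 6 years after 2002-05-23 — is 2008-05-23.
Because the plaintiff's legal incapacity ran from 2007-12-24 to 2008-07-04, the deadline is extended by 193 days to 2008-12-02.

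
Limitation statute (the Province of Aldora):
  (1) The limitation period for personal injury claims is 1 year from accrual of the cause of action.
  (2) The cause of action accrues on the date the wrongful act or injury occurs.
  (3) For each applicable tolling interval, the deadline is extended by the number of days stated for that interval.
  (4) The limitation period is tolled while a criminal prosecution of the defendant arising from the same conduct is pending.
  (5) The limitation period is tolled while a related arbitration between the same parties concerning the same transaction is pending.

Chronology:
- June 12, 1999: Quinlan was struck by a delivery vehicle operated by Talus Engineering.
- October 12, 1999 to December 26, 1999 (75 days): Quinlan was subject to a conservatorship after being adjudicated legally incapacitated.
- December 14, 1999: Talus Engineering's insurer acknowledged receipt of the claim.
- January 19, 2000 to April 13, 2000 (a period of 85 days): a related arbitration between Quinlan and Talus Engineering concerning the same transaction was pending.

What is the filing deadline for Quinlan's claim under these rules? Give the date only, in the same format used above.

The cause of action accrued on June 12, 1999, the date of the act.
The untolled deadline — 1 year after June 12, 1999 — is June 12, 2000.
Because the pending related arbitration ran from January 19, 2000 to April 13, 2000, the deadline is extended by 85 days to September 5, 2000.
The plaintiff's legal incapacity from October 12, 1999 to December 26, 1999 does not toll the period, because no stated rule makes the plaintiff's incapacity a tolling event.
None of the other events listed affects the running of the period under the stated rules.

September 5, 2000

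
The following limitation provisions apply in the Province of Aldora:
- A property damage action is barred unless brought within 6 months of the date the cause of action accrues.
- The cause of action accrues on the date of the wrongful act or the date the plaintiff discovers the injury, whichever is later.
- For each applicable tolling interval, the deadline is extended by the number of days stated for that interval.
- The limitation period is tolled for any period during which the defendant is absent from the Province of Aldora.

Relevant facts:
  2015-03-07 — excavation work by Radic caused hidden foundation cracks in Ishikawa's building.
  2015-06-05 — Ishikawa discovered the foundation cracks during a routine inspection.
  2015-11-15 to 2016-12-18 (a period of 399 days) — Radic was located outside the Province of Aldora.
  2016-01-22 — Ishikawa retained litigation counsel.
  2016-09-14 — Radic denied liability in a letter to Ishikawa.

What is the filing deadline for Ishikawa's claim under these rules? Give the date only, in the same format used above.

Taking the later of the act (2015-03-07) and discovery (2015-06-05), the claim accrued on 2015-06-05.
6 months from 2015-06-05 is 2015-12-05.
Because the defendant's absence from the jurisdiction ran from 2015-11-15 to 2016-12-18, the deadline is extended by 399 days to 2017-01-07.
Nothing else in the chronology tolls or restarts the period.

2017-01-07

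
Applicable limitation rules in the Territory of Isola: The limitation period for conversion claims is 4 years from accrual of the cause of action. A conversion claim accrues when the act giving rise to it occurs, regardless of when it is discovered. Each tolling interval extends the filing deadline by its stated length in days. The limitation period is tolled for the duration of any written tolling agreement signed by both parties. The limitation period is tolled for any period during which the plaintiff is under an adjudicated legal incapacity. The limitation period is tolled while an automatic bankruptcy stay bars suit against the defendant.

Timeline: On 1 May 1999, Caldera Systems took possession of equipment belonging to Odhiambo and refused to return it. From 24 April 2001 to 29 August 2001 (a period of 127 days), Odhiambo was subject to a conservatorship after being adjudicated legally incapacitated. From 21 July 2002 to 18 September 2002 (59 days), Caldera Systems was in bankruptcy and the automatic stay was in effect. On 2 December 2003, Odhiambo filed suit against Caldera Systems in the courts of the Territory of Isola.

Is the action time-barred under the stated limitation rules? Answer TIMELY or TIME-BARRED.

TIME-BARRED

The claim accrued on 1 May 1999, when the wrongful act occurred.
The untolled deadline — 4 years after 1 May 1999 — is 1 May 2003.
Because the plaintiff's legal incapacity ran from 24 April 2001 to 29 August 2001, the deadline is extended by 127 days to 5 September 2003.
Because the automatic bankruptcy stay ran from 21 July 2002 to 18 September 2002, the deadline is extended by 59 days to 3 November 2003.
Odhiambo filed on 2 December 2003, after the 3 November 2003 deadline, so the action is time-barred.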